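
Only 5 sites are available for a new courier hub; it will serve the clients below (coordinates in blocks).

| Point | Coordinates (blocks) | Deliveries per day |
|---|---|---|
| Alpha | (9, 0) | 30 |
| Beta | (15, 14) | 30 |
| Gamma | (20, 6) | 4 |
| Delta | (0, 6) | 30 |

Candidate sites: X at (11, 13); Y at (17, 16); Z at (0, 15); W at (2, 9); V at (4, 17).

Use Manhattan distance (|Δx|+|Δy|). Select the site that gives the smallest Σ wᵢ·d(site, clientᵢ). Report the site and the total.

Total weighted distance at each candidate:
  X (11, 13): total = 1204
  Y (17, 16): total = 1702
  Z (0, 15): total = 1586
  W (2, 9): total = 1254
  V (4, 17): total = 1638
Minimum is at X with total 1204 blocks.

X, total 1204 blocks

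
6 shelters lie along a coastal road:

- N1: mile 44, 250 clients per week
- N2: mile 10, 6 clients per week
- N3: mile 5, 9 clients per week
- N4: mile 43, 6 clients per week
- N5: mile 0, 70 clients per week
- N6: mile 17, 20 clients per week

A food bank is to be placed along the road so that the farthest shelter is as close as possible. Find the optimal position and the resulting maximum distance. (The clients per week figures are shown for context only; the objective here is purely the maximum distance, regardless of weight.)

location 22, max distance 22

The 1-center on a line is the midpoint of the two extreme points: leftmost at 0, rightmost at 44.
Optimal location = (0 + 44)/2 = 22; maximum distance = (44 − 0)/2 = 22.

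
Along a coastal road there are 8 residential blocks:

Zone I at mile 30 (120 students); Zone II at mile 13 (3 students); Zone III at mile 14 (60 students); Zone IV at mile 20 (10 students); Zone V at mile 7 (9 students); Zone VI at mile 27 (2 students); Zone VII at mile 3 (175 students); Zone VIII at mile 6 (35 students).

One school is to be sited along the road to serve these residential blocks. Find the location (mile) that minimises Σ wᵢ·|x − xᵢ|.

For a sum of weighted absolute distances on a line, the optimum is the weighted median (not the mean). Total weight W = 414; half-weight = 207.
Sort by position and accumulate weight:
  mile 3 (Zone VII, w=175) → cum 175
  mile 6 (Zone VIII, w=35) → cum 210  ≥ 207 → median here
  mile 7 (Zone V, w=9) → cum 219
  mile 13 (Zone II, w=3) → cum 222
  mile 14 (Zone III, w=60) → cum 282
  mile 20 (Zone IV, w=10) → cum 292
  mile 27 (Zone VI, w=2) → cum 294
  mile 30 (Zone I, w=120) → cum 414
Optimal location: mile 6.

x = 6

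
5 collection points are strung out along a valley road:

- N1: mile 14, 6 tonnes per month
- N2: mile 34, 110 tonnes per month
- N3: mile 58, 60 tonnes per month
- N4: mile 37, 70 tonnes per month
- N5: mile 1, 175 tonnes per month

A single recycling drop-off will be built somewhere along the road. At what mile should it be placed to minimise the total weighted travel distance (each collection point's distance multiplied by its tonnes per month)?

x = 34

For a sum of weighted absolute distances on a line, the optimum is the weighted median (not the mean). Total weight W = 421; half-weight = 210.5.
Sort by position and accumulate weight:
  mile 1 (N5, w=175) → cum 175
  mile 14 (N1, w=6) → cum 181
  mile 34 (N2, w=110) → cum 291  ≥ 210.5 → median here
  mile 37 (N4, w=70) → cum 361
  mile 58 (N3, w=60) → cum 421
Optimal location: mile 34.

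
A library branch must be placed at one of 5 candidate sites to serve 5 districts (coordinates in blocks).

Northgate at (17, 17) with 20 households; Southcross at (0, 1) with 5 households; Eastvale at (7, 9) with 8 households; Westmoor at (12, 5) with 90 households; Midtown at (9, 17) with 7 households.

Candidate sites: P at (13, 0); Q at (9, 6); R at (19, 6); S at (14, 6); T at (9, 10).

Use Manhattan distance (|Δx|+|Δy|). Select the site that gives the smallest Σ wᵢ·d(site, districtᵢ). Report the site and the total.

Total weighted distance at each candidate:
  P (13, 0): total = 1297
  Q (9, 6): total = 927
  R (19, 6): total = 1367
  S (14, 6): total = 837
  T (9, 10): total = 1183
Minimum is at S with total 837 blocks.

S, total 837 blocks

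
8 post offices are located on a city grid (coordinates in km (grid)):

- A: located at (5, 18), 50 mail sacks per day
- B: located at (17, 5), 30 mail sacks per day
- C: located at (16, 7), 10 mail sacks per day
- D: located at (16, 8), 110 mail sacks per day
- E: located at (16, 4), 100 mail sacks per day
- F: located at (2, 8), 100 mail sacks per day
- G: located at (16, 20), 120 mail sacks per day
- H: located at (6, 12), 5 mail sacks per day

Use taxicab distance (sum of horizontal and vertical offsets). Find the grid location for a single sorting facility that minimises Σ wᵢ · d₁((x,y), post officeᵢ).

(16, 8)

Manhattan distance separates: Σwᵢ(|x−xᵢ|+|y−yᵢ|) = Σwᵢ|x−xᵢ| + Σwᵢ|y−yᵢ|, so x and y are optimised independently as 1-D weighted medians.
Total weight W = 525; half = 262.5.
x-coordinate, sorted with cumulative weight:
  x=2 (F, w=100) cum 100
  x=5 (A, w=50) cum 150
  x=6 (H, w=5) cum 155
  x=16 (C, w=10) cum 165
  x=16 (D, w=110) cum 275  ← median
  x=16 (E, w=100) cum 375
  x=16 (G, w=120) cum 495
  x=17 (B, w=30) cum 525
⇒ x* = 16
y-coordinate, sorted with cumulative weight:
  y=4 (E, w=100) cum 100
  y=5 (B, w=30) cum 130
  y=7 (C, w=10) cum 140
  y=8 (D, w=110) cum 250
  y=8 (F, w=100) cum 350  ← median
  y=12 (H, w=5) cum 355
  y=18 (A, w=50) cum 405
  y=20 (G, w=120) cum 525
⇒ y* = 8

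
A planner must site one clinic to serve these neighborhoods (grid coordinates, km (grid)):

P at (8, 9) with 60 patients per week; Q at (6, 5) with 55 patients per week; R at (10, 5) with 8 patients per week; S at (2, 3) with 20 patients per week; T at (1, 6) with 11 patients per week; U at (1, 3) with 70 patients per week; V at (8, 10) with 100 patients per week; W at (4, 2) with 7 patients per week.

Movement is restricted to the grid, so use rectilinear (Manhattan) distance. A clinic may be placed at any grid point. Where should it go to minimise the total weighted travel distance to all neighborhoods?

Manhattan distance separates: Σwᵢ(|x−xᵢ|+|y−yᵢ|) = Σwᵢ|x−xᵢ| + Σwᵢ|y−yᵢ|, so x and y are optimised independently as 1-D weighted medians.
Total weight W = 331; half = 165.5.
x-coordinate, sorted with cumulative weight:
  x=1 (T, w=11) cum 11
  x=1 (U, w=70) cum 81
  x=2 (S, w=20) cum 101
  x=4 (W, w=7) cum 108
  x=6 (Q, w=55) cum 163
  x=8 (P, w=60) cum 223  ← median
  x=8 (V, w=100) cum 323
  x=10 (R, w=8) cum 331
⇒ x* = 8
y-coordinate, sorted with cumulative weight:
  y=2 (W, w=7) cum 7
  y=3 (S, w=20) cum 27
  y=3 (U, w=70) cum 97
  y=5 (Q, w=55) cum 152
  y=5 (R, w=8) cum 160
  y=6 (T, w=11) cum 171  ← median
  y=9 (P, w=60) cum 231
  y=10 (V, w=100) cum 331
⇒ y* = 6

(8, 6)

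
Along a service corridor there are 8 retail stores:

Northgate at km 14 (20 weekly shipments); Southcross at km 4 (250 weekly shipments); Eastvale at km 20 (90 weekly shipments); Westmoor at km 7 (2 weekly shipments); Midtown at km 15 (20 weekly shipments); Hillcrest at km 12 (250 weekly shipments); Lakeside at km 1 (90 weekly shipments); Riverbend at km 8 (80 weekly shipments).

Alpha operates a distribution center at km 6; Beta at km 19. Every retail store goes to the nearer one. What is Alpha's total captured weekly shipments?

672

The indifferent point is the midpoint (6+19)/2 = 12.5; retail stores left of it (closer to Alpha at 6) go to Alpha, those right go to Beta.
  Lakeside at 1 (w=90) → Alpha
  Southcross at 4 (w=250) → Alpha
  Westmoor at 7 (w=2) → Alpha
  Riverbend at 8 (w=80) → Alpha
  Hillcrest at 12 (w=250) → Alpha
  Northgate at 14 (w=20) → Beta
  Midtown at 15 (w=20) → Beta
  Eastvale at 20 (w=90) → Beta
Alpha captures 672; Beta captures 130.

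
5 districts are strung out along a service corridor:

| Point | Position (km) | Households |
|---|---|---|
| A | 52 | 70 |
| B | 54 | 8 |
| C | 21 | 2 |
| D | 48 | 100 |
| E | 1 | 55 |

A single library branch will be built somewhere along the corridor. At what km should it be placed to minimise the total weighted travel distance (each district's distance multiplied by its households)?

x = 48

For a sum of weighted absolute distances on a line, the optimum is the weighted median (not the mean). Total weight W = 235; half-weight = 117.5.
Sort by position and accumulate weight:
  km 1 (E, w=55) → cum 55
  km 21 (C, w=2) → cum 57
  km 48 (D, w=100) → cum 157  ≥ 117.5 → median here
  km 52 (A, w=70) → cum 227
  km 54 (B, w=8) → cum 235
Optimal location: km 48.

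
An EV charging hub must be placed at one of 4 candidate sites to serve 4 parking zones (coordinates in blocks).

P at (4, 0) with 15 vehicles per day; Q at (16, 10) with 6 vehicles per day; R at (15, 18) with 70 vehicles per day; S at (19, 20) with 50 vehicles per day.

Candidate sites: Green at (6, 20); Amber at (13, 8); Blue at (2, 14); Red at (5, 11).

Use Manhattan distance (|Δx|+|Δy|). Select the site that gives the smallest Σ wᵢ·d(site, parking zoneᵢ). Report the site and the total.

Green, total 1870 blocks

Total weighted distance at each candidate:
  Green (6, 20): total = 1870
  Amber (13, 8): total = 2025
  Blue (2, 14): total = 2688
  Red (5, 11): total = 2592
Minimum is at Green with total 1870 blocks.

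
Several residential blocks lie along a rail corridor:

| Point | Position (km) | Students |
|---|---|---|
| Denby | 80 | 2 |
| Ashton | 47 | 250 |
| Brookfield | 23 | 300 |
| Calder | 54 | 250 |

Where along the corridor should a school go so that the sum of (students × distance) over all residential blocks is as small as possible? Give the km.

x = 47

For a sum of weighted absolute distances on a line, the optimum is the weighted median (not the mean). Total weight W = 802; half-weight = 401.
Sort by position and accumulate weight:
  km 23 (Brookfield, w=300) → cum 300
  km 47 (Ashton, w=250) → cum 550  ≥ 401 → median here
  km 54 (Calder, w=250) → cum 800
  km 80 (Denby, w=2) → cum 802
Optimal location: km 47.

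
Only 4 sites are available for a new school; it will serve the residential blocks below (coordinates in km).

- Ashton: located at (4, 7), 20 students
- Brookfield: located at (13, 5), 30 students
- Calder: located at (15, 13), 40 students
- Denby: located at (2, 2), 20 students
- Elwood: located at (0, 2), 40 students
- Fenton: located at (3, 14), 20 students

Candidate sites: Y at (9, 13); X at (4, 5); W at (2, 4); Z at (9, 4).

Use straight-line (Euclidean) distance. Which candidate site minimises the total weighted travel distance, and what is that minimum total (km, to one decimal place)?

Total weighted distance at each candidate:
  Y (9, 13): total = 1615.5
  X (4, 5): total = 1307.3
  W (2, 4): total = 1390.1
  Z (9, 4): total = 1420.6
Minimum is at X with total 1307.3 km.

X, total 1307.3 km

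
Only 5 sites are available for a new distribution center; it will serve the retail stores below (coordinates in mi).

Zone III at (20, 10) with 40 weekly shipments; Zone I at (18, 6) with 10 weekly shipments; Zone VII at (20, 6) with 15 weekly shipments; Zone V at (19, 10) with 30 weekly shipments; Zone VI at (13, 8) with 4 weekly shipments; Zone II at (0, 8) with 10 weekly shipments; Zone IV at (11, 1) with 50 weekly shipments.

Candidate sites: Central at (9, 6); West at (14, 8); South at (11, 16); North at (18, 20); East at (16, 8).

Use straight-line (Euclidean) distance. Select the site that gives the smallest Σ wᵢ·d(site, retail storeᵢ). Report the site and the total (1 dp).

Total weighted distance at each candidate:
  Central (9, 6): total = 1425.6
  West (14, 8): total = 1078.9
  South (11, 16): total = 1975.5
  North (18, 20): total = 2342.3
  East (16, 8): total = 984.5
Minimum is at East with total 984.5 mi.

East, total 984.5 mi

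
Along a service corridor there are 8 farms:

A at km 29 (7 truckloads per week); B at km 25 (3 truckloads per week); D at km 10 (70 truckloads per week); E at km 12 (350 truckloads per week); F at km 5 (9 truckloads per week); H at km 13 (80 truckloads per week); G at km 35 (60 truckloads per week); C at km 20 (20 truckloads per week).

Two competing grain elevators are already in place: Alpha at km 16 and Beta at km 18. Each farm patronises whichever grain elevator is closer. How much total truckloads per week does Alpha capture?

The indifferent point is the midpoint (16+18)/2 = 17; farms left of it (closer to Alpha at 16) go to Alpha, those right go to Beta.
  F at 5 (w=9) → Alpha
  D at 10 (w=70) → Alpha
  E at 12 (w=350) → Alpha
  H at 13 (w=80) → Alpha
  C at 20 (w=20) → Beta
  B at 25 (w=3) → Beta
  A at 29 (w=7) → Beta
  G at 35 (w=60) → Beta
Alpha captures 509; Beta captures 90.

509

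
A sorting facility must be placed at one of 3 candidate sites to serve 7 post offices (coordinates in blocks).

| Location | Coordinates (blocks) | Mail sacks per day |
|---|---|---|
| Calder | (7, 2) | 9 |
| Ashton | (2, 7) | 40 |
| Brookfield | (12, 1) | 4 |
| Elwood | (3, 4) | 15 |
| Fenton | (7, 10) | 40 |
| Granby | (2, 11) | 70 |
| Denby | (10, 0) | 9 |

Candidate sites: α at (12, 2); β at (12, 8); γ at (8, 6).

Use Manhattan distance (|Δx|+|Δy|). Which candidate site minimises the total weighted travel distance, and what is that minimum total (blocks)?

Total weighted distance at each candidate:
  α (12, 2): total = 2700
  β (12, 8): total = 2042
  γ (8, 6): total = 1508
Minimum is at γ with total 1508 blocks.

γ, total 1508 blocks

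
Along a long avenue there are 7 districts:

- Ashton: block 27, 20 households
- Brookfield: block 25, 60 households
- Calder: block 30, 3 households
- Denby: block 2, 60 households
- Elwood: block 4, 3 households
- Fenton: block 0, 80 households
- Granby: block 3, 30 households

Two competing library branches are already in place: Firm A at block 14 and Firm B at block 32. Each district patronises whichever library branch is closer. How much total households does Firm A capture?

The indifferent point is the midpoint (14+32)/2 = 23; districts left of it (closer to Firm A at 14) go to Firm A, those right go to Firm B.
  Fenton at 0 (w=80) → Firm A
  Denby at 2 (w=60) → Firm A
  Granby at 3 (w=30) → Firm A
  Elwood at 4 (w=3) → Firm A
  Brookfield at 25 (w=60) → Firm B
  Ashton at 27 (w=20) → Firm B
  Calder at 30 (w=3) → Firm B
Firm A captures 173; Firm B captures 83.

173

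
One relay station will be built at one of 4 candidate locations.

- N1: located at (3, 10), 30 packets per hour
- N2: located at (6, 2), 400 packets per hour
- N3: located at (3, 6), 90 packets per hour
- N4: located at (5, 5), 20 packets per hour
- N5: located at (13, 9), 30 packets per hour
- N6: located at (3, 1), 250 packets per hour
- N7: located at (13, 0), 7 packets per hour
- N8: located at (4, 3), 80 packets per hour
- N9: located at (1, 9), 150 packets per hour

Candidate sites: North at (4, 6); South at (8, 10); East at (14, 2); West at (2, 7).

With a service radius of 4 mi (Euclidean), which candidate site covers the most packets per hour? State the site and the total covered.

Coverage radius r = 4 mi; a point is covered iff (Δx)²+(Δy)² ≤ 4² = 16.
  North (4, 6): covers {N3, N4, N8} → 190
  South (8, 10): covers {none} → 0
  East (14, 2): covers {N7} → 7
  West (2, 7): covers {N1, N3, N4, N9} → 290
Maximum coverage at West: 290 packets per hour.

West, covering 290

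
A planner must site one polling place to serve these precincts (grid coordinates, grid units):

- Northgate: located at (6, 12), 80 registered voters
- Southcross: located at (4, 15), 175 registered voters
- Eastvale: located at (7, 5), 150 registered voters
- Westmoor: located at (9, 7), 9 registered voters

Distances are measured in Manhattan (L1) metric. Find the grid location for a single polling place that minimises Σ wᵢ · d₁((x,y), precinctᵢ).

(6, 12)

Manhattan distance separates: Σwᵢ(|x−xᵢ|+|y−yᵢ|) = Σwᵢ|x−xᵢ| + Σwᵢ|y−yᵢ|, so x and y are optimised independently as 1-D weighted medians.
Total weight W = 414; half = 207.
x-coordinate, sorted with cumulative weight:
  x=4 (Southcross, w=175) cum 175
  x=6 (Northgate, w=80) cum 255  ← median
  x=7 (Eastvale, w=150) cum 405
  x=9 (Westmoor, w=9) cum 414
⇒ x* = 6
y-coordinate, sorted with cumulative weight:
  y=5 (Eastvale, w=150) cum 150
  y=7 (Westmoor, w=9) cum 159
  y=12 (Northgate, w=80) cum 239  ← median
  y=15 (Southcross, w=175) cum 414
⇒ y* = 12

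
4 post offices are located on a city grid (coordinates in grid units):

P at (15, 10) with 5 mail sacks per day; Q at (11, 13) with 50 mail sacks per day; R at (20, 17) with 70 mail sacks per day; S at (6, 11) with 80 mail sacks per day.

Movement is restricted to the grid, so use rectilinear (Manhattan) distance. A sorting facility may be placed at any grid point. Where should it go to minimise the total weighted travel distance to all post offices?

(11, 13)

Manhattan distance separates: Σwᵢ(|x−xᵢ|+|y−yᵢ|) = Σwᵢ|x−xᵢ| + Σwᵢ|y−yᵢ|, so x and y are optimised independently as 1-D weighted medians.
Total weight W = 205; half = 102.5.
x-coordinate, sorted with cumulative weight:
  x=6 (S, w=80) cum 80
  x=11 (Q, w=50) cum 130  ← median
  x=15 (P, w=5) cum 135
  x=20 (R, w=70) cum 205
⇒ x* = 11
y-coordinate, sorted with cumulative weight:
  y=10 (P, w=5) cum 5
  y=11 (S, w=80) cum 85
  y=13 (Q, w=50) cum 135  ← median
  y=17 (R, w=70) cum 205
⇒ y* = 13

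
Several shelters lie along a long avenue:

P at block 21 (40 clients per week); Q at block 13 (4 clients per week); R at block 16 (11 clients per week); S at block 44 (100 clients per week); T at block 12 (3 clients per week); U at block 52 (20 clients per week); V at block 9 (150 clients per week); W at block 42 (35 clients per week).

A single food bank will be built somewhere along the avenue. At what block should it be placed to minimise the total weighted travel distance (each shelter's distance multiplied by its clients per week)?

For a sum of weighted absolute distances on a line, the optimum is the weighted median (not the mean). Total weight W = 363; half-weight = 181.5.
Sort by position and accumulate weight:
  block 9 (V, w=150) → cum 150
  block 12 (T, w=3) → cum 153
  block 13 (Q, w=4) → cum 157
  block 16 (R, w=11) → cum 168
  block 21 (P, w=40) → cum 208  ≥ 181.5 → median here
  block 42 (W, w=35) → cum 243
  block 44 (S, w=100) → cum 343
  block 52 (U, w=20) → cum 363
Optimal location: block 21.

x = 21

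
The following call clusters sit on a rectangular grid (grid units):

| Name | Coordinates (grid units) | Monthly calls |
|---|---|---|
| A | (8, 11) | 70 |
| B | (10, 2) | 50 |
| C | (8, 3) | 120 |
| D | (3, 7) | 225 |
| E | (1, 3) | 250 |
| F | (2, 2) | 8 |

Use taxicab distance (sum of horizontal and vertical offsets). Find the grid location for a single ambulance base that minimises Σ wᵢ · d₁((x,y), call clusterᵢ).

(3, 3)

Manhattan distance separates: Σwᵢ(|x−xᵢ|+|y−yᵢ|) = Σwᵢ|x−xᵢ| + Σwᵢ|y−yᵢ|, so x and y are optimised independently as 1-D weighted medians.
Total weight W = 723; half = 361.5.
x-coordinate, sorted with cumulative weight:
  x=1 (E, w=250) cum 250
  x=2 (F, w=8) cum 258
  x=3 (D, w=225) cum 483  ← median
  x=8 (A, w=70) cum 553
  x=8 (C, w=120) cum 673
  x=10 (B, w=50) cum 723
⇒ x* = 3
y-coordinate, sorted with cumulative weight:
  y=2 (B, w=50) cum 50
  y=2 (F, w=8) cum 58
  y=3 (C, w=120) cum 178
  y=3 (E, w=250) cum 428  ← median
  y=7 (D, w=225) cum 653
  y=11 (A, w=70) cum 723
⇒ y* = 3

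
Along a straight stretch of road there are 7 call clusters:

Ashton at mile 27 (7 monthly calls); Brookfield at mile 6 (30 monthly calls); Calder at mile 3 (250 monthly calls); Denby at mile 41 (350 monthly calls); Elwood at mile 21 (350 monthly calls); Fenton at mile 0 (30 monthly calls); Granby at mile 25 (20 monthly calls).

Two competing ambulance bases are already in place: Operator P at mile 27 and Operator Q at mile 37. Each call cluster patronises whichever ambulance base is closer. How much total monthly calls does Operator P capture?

687

The indifferent point is the midpoint (27+37)/2 = 32; call clusters left of it (closer to Operator P at 27) go to Operator P, those right go to Operator Q.
  Fenton at 0 (w=30) → Operator P
  Calder at 3 (w=250) → Operator P
  Brookfield at 6 (w=30) → Operator P
  Elwood at 21 (w=350) → Operator P
  Granby at 25 (w=20) → Operator P
  Ashton at 27 (w=7) → Operator P
  Denby at 41 (w=350) → Operator Q
Operator P captures 687; Operator Q captures 350.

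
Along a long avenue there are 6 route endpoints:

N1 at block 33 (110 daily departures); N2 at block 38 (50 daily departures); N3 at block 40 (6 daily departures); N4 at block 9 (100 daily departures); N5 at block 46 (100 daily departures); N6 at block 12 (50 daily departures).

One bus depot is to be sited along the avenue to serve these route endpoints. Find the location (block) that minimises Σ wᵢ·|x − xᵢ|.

x = 33

For a sum of weighted absolute distances on a line, the optimum is the weighted median (not the mean). Total weight W = 416; half-weight = 208.
Sort by position and accumulate weight:
  block 9 (N4, w=100) → cum 100
  block 12 (N6, w=50) → cum 150
  block 33 (N1, w=110) → cum 260  ≥ 208 → median here
  block 38 (N2, w=50) → cum 310
  block 40 (N3, w=6) → cum 316
  block 46 (N5, w=100) → cum 416
Optimal location: block 33.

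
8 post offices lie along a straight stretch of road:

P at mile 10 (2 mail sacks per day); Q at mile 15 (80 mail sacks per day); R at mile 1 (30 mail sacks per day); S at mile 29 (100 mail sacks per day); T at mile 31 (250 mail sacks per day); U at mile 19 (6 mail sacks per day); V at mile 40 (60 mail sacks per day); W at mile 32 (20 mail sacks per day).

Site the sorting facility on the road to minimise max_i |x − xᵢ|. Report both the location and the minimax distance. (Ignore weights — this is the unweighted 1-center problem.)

location 20.5, max distance 19.5

The 1-center on a line is the midpoint of the two extreme points: leftmost at 1, rightmost at 40.
Optimal location = (1 + 40)/2 = 20.5; maximum distance = (40 − 1)/2 = 19.5.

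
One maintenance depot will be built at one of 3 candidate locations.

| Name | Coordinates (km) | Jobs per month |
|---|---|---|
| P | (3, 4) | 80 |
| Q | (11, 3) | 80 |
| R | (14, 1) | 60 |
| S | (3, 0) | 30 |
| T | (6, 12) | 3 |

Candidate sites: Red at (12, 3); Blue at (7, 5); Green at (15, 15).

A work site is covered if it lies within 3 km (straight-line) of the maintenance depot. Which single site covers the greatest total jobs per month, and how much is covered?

Coverage radius r = 3 km; a point is covered iff (Δx)²+(Δy)² ≤ 3² = 9.
  Red (12, 3): covers {Q, R} → 140
  Blue (7, 5): covers {none} → 0
  Green (15, 15): covers {none} → 0
Maximum coverage at Red: 140 jobs per month.

Red, covering 140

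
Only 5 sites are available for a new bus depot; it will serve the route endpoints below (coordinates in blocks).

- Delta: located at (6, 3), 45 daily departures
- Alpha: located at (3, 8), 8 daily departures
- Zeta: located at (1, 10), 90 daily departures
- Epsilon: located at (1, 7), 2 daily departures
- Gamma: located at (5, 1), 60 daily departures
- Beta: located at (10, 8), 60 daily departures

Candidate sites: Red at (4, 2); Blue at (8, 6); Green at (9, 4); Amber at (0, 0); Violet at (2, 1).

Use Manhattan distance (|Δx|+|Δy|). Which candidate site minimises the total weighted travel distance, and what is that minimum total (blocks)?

Total weighted distance at each candidate:
  Red (4, 2): total = 2037
  Blue (8, 6): total = 2007
  Green (9, 4): total = 2262
  Amber (0, 0): total = 2939
  Violet (2, 1): total = 2328
Minimum is at Blue with total 2007 blocks.

Blue, total 2007 blocks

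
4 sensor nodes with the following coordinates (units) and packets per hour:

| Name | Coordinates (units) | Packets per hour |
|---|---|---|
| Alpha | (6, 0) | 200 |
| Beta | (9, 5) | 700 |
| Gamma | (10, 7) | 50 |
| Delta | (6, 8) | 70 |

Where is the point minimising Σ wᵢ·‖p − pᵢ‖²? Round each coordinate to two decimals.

(8.25, 4.32)

The minimiser of Σwᵢ‖p−pᵢ‖² is the weighted centroid p* = (Σwᵢpᵢ)/(Σwᵢ).
Σwᵢ = 1020.
Σwᵢxᵢ = 200·6 + 700·9 + 50·10 + 70·6 = 8420.
Σwᵢyᵢ = 200·0 + 700·5 + 50·7 + 70·8 = 4410.
x* = 8420/1020 = 8.25, y* = 4410/1020 = 4.32.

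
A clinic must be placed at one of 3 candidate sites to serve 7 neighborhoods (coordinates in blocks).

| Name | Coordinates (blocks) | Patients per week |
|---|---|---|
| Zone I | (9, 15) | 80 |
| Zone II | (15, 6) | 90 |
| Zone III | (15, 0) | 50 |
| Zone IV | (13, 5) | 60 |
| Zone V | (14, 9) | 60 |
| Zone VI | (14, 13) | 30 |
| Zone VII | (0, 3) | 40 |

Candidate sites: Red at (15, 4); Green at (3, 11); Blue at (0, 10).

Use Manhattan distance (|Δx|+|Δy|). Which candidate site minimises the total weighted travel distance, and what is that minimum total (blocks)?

Total weighted distance at each candidate:
  Red (15, 4): total = 3220
  Green (3, 11): total = 6050
  Blue (0, 10): total = 6850
Minimum is at Red with total 3220 blocks.

Red, total 3220 blocks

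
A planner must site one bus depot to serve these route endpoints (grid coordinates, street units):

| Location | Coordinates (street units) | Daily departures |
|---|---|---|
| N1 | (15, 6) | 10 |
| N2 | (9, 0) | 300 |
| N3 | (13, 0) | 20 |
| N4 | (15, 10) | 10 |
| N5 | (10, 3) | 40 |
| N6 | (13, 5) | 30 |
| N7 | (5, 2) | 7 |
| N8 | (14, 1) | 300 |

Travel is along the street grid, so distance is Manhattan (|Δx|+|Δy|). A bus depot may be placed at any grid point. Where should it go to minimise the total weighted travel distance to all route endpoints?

Manhattan distance separates: Σwᵢ(|x−xᵢ|+|y−yᵢ|) = Σwᵢ|x−xᵢ| + Σwᵢ|y−yᵢ|, so x and y are optimised independently as 1-D weighted medians.
Total weight W = 717; half = 358.5.
x-coordinate, sorted with cumulative weight:
  x=5 (N7, w=7) cum 7
  x=9 (N2, w=300) cum 307
  x=10 (N5, w=40) cum 347
  x=13 (N3, w=20) cum 367  ← median
  x=13 (N6, w=30) cum 397
  x=14 (N8, w=300) cum 697
  x=15 (N1, w=10) cum 707
  x=15 (N4, w=10) cum 717
⇒ x* = 13
y-coordinate, sorted with cumulative weight:
  y=0 (N2, w=300) cum 300
  y=0 (N3, w=20) cum 320
  y=1 (N8, w=300) cum 620  ← median
  y=2 (N7, w=7) cum 627
  y=3 (N5, w=40) cum 667
  y=5 (N6, w=30) cum 697
  y=6 (N1, w=10) cum 707
  y=10 (N4, w=10) cum 717
⇒ y* = 1

(13, 1)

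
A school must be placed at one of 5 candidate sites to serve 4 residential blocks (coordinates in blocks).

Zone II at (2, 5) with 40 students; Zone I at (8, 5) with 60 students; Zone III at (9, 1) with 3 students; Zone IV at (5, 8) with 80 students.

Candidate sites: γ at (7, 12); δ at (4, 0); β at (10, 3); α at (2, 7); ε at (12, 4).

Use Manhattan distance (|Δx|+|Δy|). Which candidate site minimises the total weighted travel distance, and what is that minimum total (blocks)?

Total weighted distance at each candidate:
  γ (7, 12): total = 1479
  δ (4, 0): total = 1558
  β (10, 3): total = 1449
  α (2, 7): total = 919
  ε (12, 4): total = 1638
Minimum is at α with total 919 blocks.

α, total 919 blocks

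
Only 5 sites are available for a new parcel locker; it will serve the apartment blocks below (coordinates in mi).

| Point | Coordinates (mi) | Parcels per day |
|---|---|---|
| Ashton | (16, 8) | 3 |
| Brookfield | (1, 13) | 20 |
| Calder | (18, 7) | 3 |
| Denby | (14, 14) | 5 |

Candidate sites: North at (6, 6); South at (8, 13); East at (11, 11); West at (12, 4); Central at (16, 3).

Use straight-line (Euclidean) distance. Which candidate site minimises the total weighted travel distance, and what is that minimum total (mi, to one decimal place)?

South, total 233.7 mi

Total weighted distance at each candidate:
  North (6, 6): total = 295.3
  South (8, 13): total = 233.7
  East (11, 11): total = 266.9
  West (12, 4): total = 372.3
  Central (16, 3): total = 444.9
Minimum is at South with total 233.7 mi.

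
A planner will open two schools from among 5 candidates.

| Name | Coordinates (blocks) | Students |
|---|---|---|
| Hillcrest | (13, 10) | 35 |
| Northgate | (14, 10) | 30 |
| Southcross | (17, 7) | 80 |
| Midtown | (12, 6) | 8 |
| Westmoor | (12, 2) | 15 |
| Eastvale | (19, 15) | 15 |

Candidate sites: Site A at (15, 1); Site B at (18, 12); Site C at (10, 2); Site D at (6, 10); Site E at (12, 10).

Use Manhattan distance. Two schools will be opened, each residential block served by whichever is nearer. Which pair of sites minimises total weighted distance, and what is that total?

Evaluate every pair (each demand assigned to the nearer of the two):
  {Site B, Site E}: total = 787
  {Site C, Site E}: total = 977
  {Site A, Site E}: total = 1007
  {Site B, Site C}: total = 1043
  {Site D, Site E}: total = 1067
  {Site A, Site B}: total = 1089
  {Site B, Site D}: total = 1255
  {Site A, Site D}: total = 1519
  {Site A, Site C}: total = 1673
  {Site C, Site D}: total = 1793
Best pair: {Site B, Site E} with total 787.

{Site B, Site E}, total 787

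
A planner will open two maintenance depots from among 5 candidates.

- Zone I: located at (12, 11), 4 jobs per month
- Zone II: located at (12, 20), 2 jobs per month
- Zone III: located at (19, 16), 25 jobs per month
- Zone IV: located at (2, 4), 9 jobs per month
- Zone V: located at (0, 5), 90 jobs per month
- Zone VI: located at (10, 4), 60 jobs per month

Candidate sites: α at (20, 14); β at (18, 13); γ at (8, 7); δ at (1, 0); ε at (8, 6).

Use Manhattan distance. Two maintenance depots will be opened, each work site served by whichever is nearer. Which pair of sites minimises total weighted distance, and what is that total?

{α, ε}, total 1261

Evaluate every pair (each demand assigned to the nearer of the two):
  {α, ε}: total = 1261
  {β, ε}: total = 1280
  {α, γ}: total = 1416
  {δ, ε}: total = 1422
  {β, γ}: total = 1439
  {γ, δ}: total = 1451
  {α, δ}: total = 1512
  {β, δ}: total = 1523
  {γ, ε}: total = 1688
  {α, β}: total = 3718
Best pair: {α, ε} with total 1261.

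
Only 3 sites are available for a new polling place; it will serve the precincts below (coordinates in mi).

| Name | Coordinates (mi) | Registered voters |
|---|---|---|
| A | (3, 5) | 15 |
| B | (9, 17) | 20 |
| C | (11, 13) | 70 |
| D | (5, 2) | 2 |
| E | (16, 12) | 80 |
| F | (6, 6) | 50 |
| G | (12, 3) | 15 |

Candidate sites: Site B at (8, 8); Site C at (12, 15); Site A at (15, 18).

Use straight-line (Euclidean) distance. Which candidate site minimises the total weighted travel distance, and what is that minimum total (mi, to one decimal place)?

Site C, total 1580.8 mi

Total weighted distance at each candidate:
  Site B (8, 8): total = 1643.2
  Site C (12, 15): total = 1580.8
  Site A (15, 18): total = 2339.1
Minimum is at Site C with total 1580.8 mi.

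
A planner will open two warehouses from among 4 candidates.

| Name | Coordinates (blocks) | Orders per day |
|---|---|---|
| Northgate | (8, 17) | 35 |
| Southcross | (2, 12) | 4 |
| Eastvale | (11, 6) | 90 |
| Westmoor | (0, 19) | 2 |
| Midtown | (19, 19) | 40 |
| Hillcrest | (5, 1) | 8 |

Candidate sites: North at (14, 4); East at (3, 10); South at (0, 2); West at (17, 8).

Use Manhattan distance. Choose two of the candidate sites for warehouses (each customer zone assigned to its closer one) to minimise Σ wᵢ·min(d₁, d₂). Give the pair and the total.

Evaluate every pair (each demand assigned to the nearer of the two):
  {East, West}: total = 1784
  {North, East}: total = 1794
  {North, West}: total = 1828
  {South, West}: total = 2000
  {North, South}: total = 2045
  {East, South}: total = 2584
Best pair: {East, West} with total 1784.

{East, West}, total 1784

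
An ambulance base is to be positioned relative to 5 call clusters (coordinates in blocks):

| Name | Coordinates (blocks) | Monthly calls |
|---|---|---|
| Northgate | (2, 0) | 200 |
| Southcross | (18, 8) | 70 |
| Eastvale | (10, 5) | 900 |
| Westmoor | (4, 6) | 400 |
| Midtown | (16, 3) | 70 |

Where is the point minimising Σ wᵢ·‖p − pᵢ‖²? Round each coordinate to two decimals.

The minimiser of Σwᵢ‖p−pᵢ‖² is the weighted centroid p* = (Σwᵢpᵢ)/(Σwᵢ).
Σwᵢ = 1640.
Σwᵢxᵢ = 200·2 + 70·18 + 900·10 + 400·4 + 70·16 = 13380.
Σwᵢyᵢ = 200·0 + 70·8 + 900·5 + 400·6 + 70·3 = 7670.
x* = 13380/1640 = 8.16, y* = 7670/1640 = 4.68.

(8.16, 4.68)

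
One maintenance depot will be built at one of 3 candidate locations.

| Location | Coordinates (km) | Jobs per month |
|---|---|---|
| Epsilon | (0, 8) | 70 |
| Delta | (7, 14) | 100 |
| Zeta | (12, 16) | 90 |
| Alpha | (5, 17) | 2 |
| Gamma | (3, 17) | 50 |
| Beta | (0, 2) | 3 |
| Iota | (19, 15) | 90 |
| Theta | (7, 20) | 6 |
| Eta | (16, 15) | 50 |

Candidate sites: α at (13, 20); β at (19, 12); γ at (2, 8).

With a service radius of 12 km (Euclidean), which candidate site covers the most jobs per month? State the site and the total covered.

Coverage radius r = 12 km; a point is covered iff (Δx)²+(Δy)² ≤ 12² = 144.
  α (13, 20): covers {Delta, Zeta, Alpha, Gamma, Iota, Theta, Eta} → 388
  β (19, 12): covers {Zeta, Iota, Eta} → 230
  γ (2, 8): covers {Epsilon, Delta, Alpha, Gamma, Beta} → 225
Maximum coverage at α: 388 jobs per month.

α, covering 388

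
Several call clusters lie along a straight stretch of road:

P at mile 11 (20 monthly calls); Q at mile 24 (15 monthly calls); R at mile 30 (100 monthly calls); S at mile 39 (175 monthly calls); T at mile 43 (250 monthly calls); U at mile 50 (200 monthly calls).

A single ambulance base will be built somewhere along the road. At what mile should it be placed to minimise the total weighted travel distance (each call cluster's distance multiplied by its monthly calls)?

x = 43

For a sum of weighted absolute distances on a line, the optimum is the weighted median (not the mean). Total weight W = 760; half-weight = 380.
Sort by position and accumulate weight:
  mile 11 (P, w=20) → cum 20
  mile 24 (Q, w=15) → cum 35
  mile 30 (R, w=100) → cum 135
  mile 39 (S, w=175) → cum 310
  mile 43 (T, w=250) → cum 560  ≥ 380 → median here
  mile 50 (U, w=200) → cum 760
Optimal location: mile 43.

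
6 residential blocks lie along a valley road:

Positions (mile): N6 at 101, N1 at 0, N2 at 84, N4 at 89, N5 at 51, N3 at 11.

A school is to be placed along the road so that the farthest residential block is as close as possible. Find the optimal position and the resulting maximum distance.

The 1-center on a line is the midpoint of the two extreme points: leftmost at 0, rightmost at 101.
Optimal location = (0 + 101)/2 = 50.5; maximum distance = (101 − 0)/2 = 50.5.

location 50.5, max distance 50.5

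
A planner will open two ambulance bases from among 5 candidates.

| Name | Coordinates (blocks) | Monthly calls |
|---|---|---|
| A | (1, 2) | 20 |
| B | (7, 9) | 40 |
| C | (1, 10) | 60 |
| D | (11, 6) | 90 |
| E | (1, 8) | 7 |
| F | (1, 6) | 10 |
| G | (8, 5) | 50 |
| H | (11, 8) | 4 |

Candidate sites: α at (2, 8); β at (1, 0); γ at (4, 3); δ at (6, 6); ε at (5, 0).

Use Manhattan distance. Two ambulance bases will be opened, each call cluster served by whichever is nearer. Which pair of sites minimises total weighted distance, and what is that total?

Evaluate every pair (each demand assigned to the nearer of the two):
  {α, δ}: total = 1145
  {β, δ}: total = 1467
  {γ, δ}: total = 1507
  {δ, ε}: total = 1547
  {α, γ}: total = 1773
  {α, β}: total = 1973
  {α, ε}: total = 2003
  {β, γ}: total = 2364
  {γ, ε}: total = 2404
  {β, ε}: total = 2732
Best pair: {α, δ} with total 1145.

{α, δ}, total 1145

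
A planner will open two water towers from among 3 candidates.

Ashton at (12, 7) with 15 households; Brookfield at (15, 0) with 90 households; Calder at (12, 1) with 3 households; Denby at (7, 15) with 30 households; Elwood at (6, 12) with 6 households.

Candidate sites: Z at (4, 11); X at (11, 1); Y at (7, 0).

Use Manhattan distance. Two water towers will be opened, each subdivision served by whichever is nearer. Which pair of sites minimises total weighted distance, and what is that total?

Evaluate every pair (each demand assigned to the nearer of the two):
  {Z, X}: total = 786
  {X, Y}: total = 1086
  {Z, Y}: total = 1146
Best pair: {Z, X} with total 786.

{Z, X}, total 786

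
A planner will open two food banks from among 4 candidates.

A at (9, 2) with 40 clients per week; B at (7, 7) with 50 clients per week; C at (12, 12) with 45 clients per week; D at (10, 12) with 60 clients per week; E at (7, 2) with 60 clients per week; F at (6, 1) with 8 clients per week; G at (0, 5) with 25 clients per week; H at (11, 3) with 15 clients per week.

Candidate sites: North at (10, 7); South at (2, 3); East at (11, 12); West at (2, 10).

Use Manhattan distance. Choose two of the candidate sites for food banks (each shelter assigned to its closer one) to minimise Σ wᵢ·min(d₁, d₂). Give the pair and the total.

Evaluate every pair (each demand assigned to the nearer of the two):
  {North, East}: total = 1430
  {South, East}: total = 1518
  {North, South}: total = 1588
  {North, West}: total = 1815
  {East, West}: total = 2179
  {South, West}: total = 2503
Best pair: {North, East} with total 1430.

{North, East}, total 1430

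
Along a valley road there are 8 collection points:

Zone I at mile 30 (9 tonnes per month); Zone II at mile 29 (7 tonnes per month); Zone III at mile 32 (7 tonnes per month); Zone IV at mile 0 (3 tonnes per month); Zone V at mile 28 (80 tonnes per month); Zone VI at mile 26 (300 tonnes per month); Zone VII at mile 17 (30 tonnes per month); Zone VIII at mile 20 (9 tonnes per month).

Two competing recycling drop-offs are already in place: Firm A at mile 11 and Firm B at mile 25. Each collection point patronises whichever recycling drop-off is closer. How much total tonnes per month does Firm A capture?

The indifferent point is the midpoint (11+25)/2 = 18; collection points left of it (closer to Firm A at 11) go to Firm A, those right go to Firm B.
  Zone IV at 0 (w=3) → Firm A
  Zone VII at 17 (w=30) → Firm A
  Zone VIII at 20 (w=9) → Firm B
  Zone VI at 26 (w=300) → Firm B
  Zone V at 28 (w=80) → Firm B
  Zone II at 29 (w=7) → Firm B
  Zone I at 30 (w=9) → Firm B
  Zone III at 32 (w=7) → Firm B
Firm A captures 33; Firm B captures 412.

33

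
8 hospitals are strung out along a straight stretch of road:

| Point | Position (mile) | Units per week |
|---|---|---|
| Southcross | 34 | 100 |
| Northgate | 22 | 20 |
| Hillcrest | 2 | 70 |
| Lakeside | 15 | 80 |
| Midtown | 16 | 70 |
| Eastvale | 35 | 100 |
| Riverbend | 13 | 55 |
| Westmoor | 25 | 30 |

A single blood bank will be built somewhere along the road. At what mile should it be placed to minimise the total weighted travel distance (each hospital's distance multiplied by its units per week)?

For a sum of weighted absolute distances on a line, the optimum is the weighted median (not the mean). Total weight W = 525; half-weight = 262.5.
Sort by position and accumulate weight:
  mile 2 (Hillcrest, w=70) → cum 70
  mile 13 (Riverbend, w=55) → cum 125
  mile 15 (Lakeside, w=80) → cum 205
  mile 16 (Midtown, w=70) → cum 275  ≥ 262.5 → median here
  mile 22 (Northgate, w=20) → cum 295
  mile 25 (Westmoor, w=30) → cum 325
  mile 34 (Southcross, w=100) → cum 425
  mile 35 (Eastvale, w=100) → cum 525
Optimal location: mile 16.

x = 16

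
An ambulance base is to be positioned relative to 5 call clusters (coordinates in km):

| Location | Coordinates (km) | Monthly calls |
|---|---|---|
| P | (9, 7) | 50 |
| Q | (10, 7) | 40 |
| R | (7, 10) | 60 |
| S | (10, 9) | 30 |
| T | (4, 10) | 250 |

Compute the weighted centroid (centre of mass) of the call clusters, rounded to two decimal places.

(5.98, 9.30)

The minimiser of Σwᵢ‖p−pᵢ‖² is the weighted centroid p* = (Σwᵢpᵢ)/(Σwᵢ).
Σwᵢ = 430.
Σwᵢxᵢ = 50·9 + 40·10 + 60·7 + 30·10 + 250·4 = 2570.
Σwᵢyᵢ = 50·7 + 40·7 + 60·10 + 30·9 + 250·10 = 4000.
x* = 2570/430 = 5.98, y* = 4000/430 = 9.30.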